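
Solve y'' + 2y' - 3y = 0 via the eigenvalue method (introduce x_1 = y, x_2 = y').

Let x_1 = y, x_2 = y'. Then x_1' = x_2 and x_2' = 3x_1 - 2x_2.
A = [[0,1],[3,-2]]; det(A-λI) = λ^2 + 2λ - 3.
Eigenvalues λ = 1, -3 with eigenvectors (1,1), (1,-3).

y(t) = c_1e^(t) + c_2e^(-3t)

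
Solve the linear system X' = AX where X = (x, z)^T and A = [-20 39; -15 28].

x(t) = 3c_1e^(4t)sin(3t) - 2c_1e^(4t)cos(3t) - 2c_2e^(4t)sin(3t) - 3c_2e^(4t)cos(3t), z(t) = 2c_1e^(4t)sin(3t) - c_1e^(4t)cos(3t) - c_2e^(4t)sin(3t) - 2c_2e^(4t)cos(3t)

Coefficient matrix A = [[-20, 39], [-15, 28]].
Characteristic polynomial det(A - λI) = λ^2 - 8λ + 25 = 0.
Eigenvalues λ = 4 ± 3i (complex conjugate pair).
For λ=4+3i: an eigenvector is (-2,-1) - i(3,2) = (-2 - 3i, -1 - 2i).
A real fundamental pair from Re and Im of e^((4+3i)t)v: X_1 = e^(4t)(cos(3t)·(-2,-1) + sin(3t)·(3,2)), X_2 = e^(4t)(sin(3t)·(-2,-1) - cos(3t)·(3,2)).
General solution: c_1X_1 + c_2X_2.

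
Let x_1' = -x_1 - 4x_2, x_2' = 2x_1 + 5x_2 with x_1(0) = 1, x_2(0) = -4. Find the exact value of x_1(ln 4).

A = [[-1,-4],[2,5]]; eigenvalues λ = 3, 1.
Eigenvectors: (1,-1) for λ=3, (-2,1) for λ=1.
From the initial condition, c_1 = 7, c_2 = 3.
x_1(ln 4) = (7)(4^3)(1) + (3)(4^1)(-2) = 424.

424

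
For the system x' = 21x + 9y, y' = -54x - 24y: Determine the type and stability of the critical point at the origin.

saddle

A = [[21,9],[-54,-24]]; det(A-λI) = λ^2 + 3λ - 18.
λ = -6, 3: opposite signs.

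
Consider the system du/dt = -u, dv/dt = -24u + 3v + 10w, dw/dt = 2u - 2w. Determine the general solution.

u(t) = K_1e^(-t), v(t) = K_1e^(-t) + K_2e^(3t) - 2K_3e^(-2t), w(t) = 2K_1e^(-t) + K_3e^(-2t)

Coefficient matrix A = [[-1, 0, 0], [-24, 3, 10], [2, 0, -2]].
det(A - λI) = 0 gives eigenvalues λ = -1, 3, -2.
For λ=-1: eigenvector (1,1,2).
For λ=3: eigenvector (0,1,0).
For λ=-2: eigenvector (0,-2,1).
General solution: K_1e^(-t)(1,1,2) + K_2e^(3t)(0,1,0) + K_3e^(-2t)(0,-2,1).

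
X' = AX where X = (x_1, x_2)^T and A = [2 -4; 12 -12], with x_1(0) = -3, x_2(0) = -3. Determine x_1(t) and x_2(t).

x_1(t) = -6e^(-4t) + 3e^(-6t), x_2(t) = -9e^(-4t) + 6e^(-6t)

Coefficient matrix A = [[2, -4], [12, -12]].
Characteristic polynomial det(A - λI) = λ^2 + 10λ + 24 = 0.
Eigenvalues λ = -6, -4.
For λ=-6: (A-λI) row 1 is [8, -4], so an eigenvector is (-1, -2).
For λ=-4: (A-λI) row 1 is [6, -4], so an eigenvector is (2, 3).
General solution: c_1e^(-6t)(-1,-2) + c_2e^(-4t)(2,3).
Applying x_1(0)=-3, x_2(0)=-3 gives c_1=-3, c_2=-3.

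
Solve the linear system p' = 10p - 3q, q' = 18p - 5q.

Coefficient matrix A = [[10, -3], [18, -5]].
Characteristic polynomial det(A - λI) = λ^2 - 5λ + 4 = 0.
Eigenvalues λ = 4, 1.
For λ=4: (A-λI) row 1 is [6, -3], so an eigenvector is (1, 2).
For λ=1: (A-λI) row 1 is [9, -3], so an eigenvector is (-1, -3).
General solution: c_1e^(4t)(1,2) + c_2e^(t)(-1,-3).

p(t) = c_1e^(4t) - c_2e^(t), q(t) = 2c_1e^(4t) - 3c_2e^(t)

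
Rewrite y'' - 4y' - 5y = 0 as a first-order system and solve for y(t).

y(t) = C_1e^(-t) + C_2e^(5t)

Let x_1 = y, x_2 = y'. Then x_1' = x_2 and x_2' = 5x_1 + 4x_2.
A = [[0,1],[5,4]]; det(A-λI) = λ^2 - 4λ - 5.
Eigenvalues λ = -1, 5 with eigenvectors (1,-1), (1,5).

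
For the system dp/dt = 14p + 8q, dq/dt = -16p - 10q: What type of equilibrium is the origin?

saddle

A = [[14,8],[-16,-10]]; det(A-λI) = λ^2 - 4λ - 12.
λ = 6, -2: opposite signs.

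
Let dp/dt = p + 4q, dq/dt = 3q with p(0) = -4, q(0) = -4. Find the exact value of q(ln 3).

A = [[1,4],[0,3]]; eigenvalues λ = 3, 1.
Eigenvectors: (2,1) for λ=3, (1,0) for λ=1.
From the initial condition, c_1 = -4, c_2 = 4.
q(ln 3) = (-4)(3^3)(1) + (4)(3^1)(0) = -108.

-108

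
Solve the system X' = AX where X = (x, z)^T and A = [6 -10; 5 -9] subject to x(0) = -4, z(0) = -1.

x(t) = -6e^(t) + 2e^(-4t), z(t) = -3e^(t) + 2e^(-4t)

Coefficient matrix A = [[6, -10], [5, -9]].
Characteristic polynomial det(A - λI) = λ^2 + 3λ - 4 = 0.
Eigenvalues λ = 1, -4.
For λ=1: (A-λI) row 1 is [5, -10], so an eigenvector is (-2, -1).
For λ=-4: (A-λI) row 1 is [10, -10], so an eigenvector is (-1, -1).
General solution: K_1e^(t)(-2,-1) + K_2e^(-4t)(-1,-1).
Applying x(0)=-4, z(0)=-1 gives K_1=3, K_2=-2.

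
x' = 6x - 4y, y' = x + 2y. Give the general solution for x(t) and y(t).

Coefficient matrix A = [[6, -4], [1, 2]].
Characteristic polynomial det(A - λI) = λ^2 - 8λ + 16 = 0.
Single eigenvalue λ = 4 with algebraic multiplicity 2.
Eigenvector v = (2,1); generalized eigenvector w with (A-λI)w=v is (3,1).
General solution: e^(4t)[C_1·v + C_2·(t·v + w)].

x(t) = 2C_1e^(4t) + 2C_2te^(4t) + 3C_2e^(4t), y(t) = C_1e^(4t) + C_2te^(4t) + C_2e^(4t)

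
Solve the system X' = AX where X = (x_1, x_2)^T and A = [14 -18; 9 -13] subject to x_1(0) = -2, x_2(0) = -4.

x_1(t) = 4e^(5t) - 6e^(-4t), x_2(t) = 2e^(5t) - 6e^(-4t)

Coefficient matrix A = [[14, -18], [9, -13]].
Characteristic polynomial det(A - λI) = λ^2 - λ - 20 = 0.
Eigenvalues λ = -4, 5.
For λ=-4: (A-λI) row 1 is [18, -18], so an eigenvector is (1, 1).
For λ=5: (A-λI) row 1 is [9, -18], so an eigenvector is (-2, -1).
General solution: c_1e^(-4t)(1,1) + c_2e^(5t)(-2,-1).
Applying x_1(0)=-2, x_2(0)=-4 gives c_1=-6, c_2=-2.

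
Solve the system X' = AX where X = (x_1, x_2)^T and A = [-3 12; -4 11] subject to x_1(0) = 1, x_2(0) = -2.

x_1(t) = -15e^(5t) + 16e^(3t), x_2(t) = -10e^(5t) + 8e^(3t)

Coefficient matrix A = [[-3, 12], [-4, 11]].
Characteristic polynomial det(A - λI) = λ^2 - 8λ + 15 = 0.
Eigenvalues λ = 3, 5.
For λ=3: (A-λI) row 1 is [-6, 12], so an eigenvector is (2, 1).
For λ=5: (A-λI) row 1 is [-8, 12], so an eigenvector is (3, 2).
General solution: c_1e^(3t)(2,1) + c_2e^(5t)(3,2).
Applying x_1(0)=1, x_2(0)=-2 gives c_1=8, c_2=-5.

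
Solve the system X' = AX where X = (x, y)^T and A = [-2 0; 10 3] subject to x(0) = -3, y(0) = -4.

Coefficient matrix A = [[-2, 0], [10, 3]].
Characteristic polynomial det(A - λI) = λ^2 - λ - 6 = 0.
Eigenvalues λ = 3, -2.
For λ=3: (A-λI) row 1 is [-5, 0], so an eigenvector is (0, -1).
For λ=-2: (A-λI) row 2 is [10, 5], so an eigenvector is (1, -2).
General solution: K_1e^(3t)(0,-1) + K_2e^(-2t)(1,-2).
Applying x(0)=-3, y(0)=-4 gives K_1=10, K_2=-3.

x(t) = -3e^(-2t), y(t) = -10e^(3t) + 6e^(-2t)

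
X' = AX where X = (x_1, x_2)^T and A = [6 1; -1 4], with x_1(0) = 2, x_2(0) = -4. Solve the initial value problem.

Coefficient matrix A = [[6, 1], [-1, 4]].
Characteristic polynomial det(A - λI) = λ^2 - 10λ + 25 = 0.
Single eigenvalue λ = 5 with algebraic multiplicity 2.
Eigenvector v = (-1,1); generalized eigenvector w with (A-λI)w=v is (0,-1).
General solution: e^(5t)[c_1·v + c_2·(t·v + w)].
Applying x_1(0)=2, x_2(0)=-4 gives c_1=-2, c_2=2.

x_1(t) = -2te^(5t) + 2e^(5t), x_2(t) = 2te^(5t) - 4e^(5t)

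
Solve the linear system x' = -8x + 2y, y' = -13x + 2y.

Coefficient matrix A = [[-8, 2], [-13, 2]].
Characteristic polynomial det(A - λI) = λ^2 + 6λ + 10 = 0.
Eigenvalues λ = -3 ± i (complex conjugate pair).
For λ=-3+i: an eigenvector is (-1,-2) - i(1,3) = (-1 - i, -2 - 3i).
A real fundamental pair from Re and Im of e^((-3+i)t)v: X_1 = e^(-3t)(cos(t)·(-1,-2) + sin(t)·(1,3)), X_2 = e^(-3t)(sin(t)·(-1,-2) - cos(t)·(1,3)).
General solution: c_1X_1 + c_2X_2.

x(t) = c_1e^(-3t)sin(t) - c_1e^(-3t)cos(t) - c_2e^(-3t)sin(t) - c_2e^(-3t)cos(t), y(t) = 3c_1e^(-3t)sin(t) - 2c_1e^(-3t)cos(t) - 2c_2e^(-3t)sin(t) - 3c_2e^(-3t)cos(t)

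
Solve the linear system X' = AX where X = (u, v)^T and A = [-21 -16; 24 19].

u(t) = -2K_1e^(3t) + K_2e^(-5t), v(t) = 3K_1e^(3t) - K_2e^(-5t)

Coefficient matrix A = [[-21, -16], [24, 19]].
Characteristic polynomial det(A - λI) = λ^2 + 2λ - 15 = 0.
Eigenvalues λ = 3, -5.
For λ=3: (A-λI) row 1 is [-24, -16], so an eigenvector is (-2, 3).
For λ=-5: (A-λI) row 1 is [-16, -16], so an eigenvector is (1, -1).
General solution: K_1e^(3t)(-2,3) + K_2e^(-5t)(1,-1).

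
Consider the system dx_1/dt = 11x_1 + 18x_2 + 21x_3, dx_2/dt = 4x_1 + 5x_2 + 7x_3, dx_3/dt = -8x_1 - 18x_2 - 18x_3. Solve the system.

Coefficient matrix A = [[11, 18, 21], [4, 5, 7], [-8, -18, -18]].
det(A - λI) = 0 gives eigenvalues λ = -4, -1, 3.
For λ=-4: eigenvector (-3,-1,3).
For λ=-1: eigenvector (2,1,-2).
For λ=3: eigenvector (3,1,-2).
General solution: K_1e^(-4t)(-3,-1,3) + K_2e^(-t)(2,1,-2) + K_3e^(3t)(3,1,-2).

x_1(t) = -3K_1e^(-4t) + 2K_2e^(-t) + 3K_3e^(3t), x_2(t) = -K_1e^(-4t) + K_2e^(-t) + K_3e^(3t), x_3(t) = 3K_1e^(-4t) - 2K_2e^(-t) - 2K_3e^(3t)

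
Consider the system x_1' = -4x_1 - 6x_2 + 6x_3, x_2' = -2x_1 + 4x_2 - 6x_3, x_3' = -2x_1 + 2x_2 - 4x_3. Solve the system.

x_1(t) = C_1e^(-4t) - C_2e^(2t), x_2(t) = C_1e^(-4t) + 2C_2e^(2t) + C_3e^(-2t), x_3(t) = C_1e^(-4t) + C_2e^(2t) + C_3e^(-2t)

Coefficient matrix A = [[-4, -6, 6], [-2, 4, -6], [-2, 2, -4]].
det(A - λI) = 0 gives eigenvalues λ = -4, 2, -2.
For λ=-4: eigenvector (1,1,1).
For λ=2: eigenvector (-1,2,1).
For λ=-2: eigenvector (0,1,1).
General solution: C_1e^(-4t)(1,1,1) + C_2e^(2t)(-1,2,1) + C_3e^(-2t)(0,1,1).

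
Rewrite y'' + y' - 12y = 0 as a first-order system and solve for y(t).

y(t) = c_1e^(3t) + c_2e^(-4t)

Let x_1 = y, x_2 = y'. Then x_1' = x_2 and x_2' = 12x_1 - x_2.
A = [[0,1],[12,-1]]; det(A-λI) = λ^2 + λ - 12.
Eigenvalues λ = 3, -4 with eigenvectors (1,3), (1,-4).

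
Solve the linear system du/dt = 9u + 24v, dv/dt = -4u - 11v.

u(t) = 2C_1e^(-3t) + 3C_2e^(t), v(t) = -C_1e^(-3t) - C_2e^(t)

Coefficient matrix A = [[9, 24], [-4, -11]].
Characteristic polynomial det(A - λI) = λ^2 + 2λ - 3 = 0.
Eigenvalues λ = -3, 1.
For λ=-3: (A-λI) row 1 is [12, 24], so an eigenvector is (2, -1).
For λ=1: (A-λI) row 1 is [8, 24], so an eigenvector is (3, -1).
General solution: C_1e^(-3t)(2,-1) + C_2e^(t)(3,-1).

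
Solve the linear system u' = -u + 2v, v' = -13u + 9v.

Coefficient matrix A = [[-1, 2], [-13, 9]].
Characteristic polynomial det(A - λI) = λ^2 - 8λ + 17 = 0.
Eigenvalues λ = 4 ± i (complex conjugate pair).
For λ=4+i: an eigenvector is (1,3) - i(1,2) = (1 - i, 3 - 2i).
A real fundamental pair from Re and Im of e^((4+i)t)v: X_1 = e^(4t)(cos(t)·(1,3) + sin(t)·(1,2)), X_2 = e^(4t)(sin(t)·(1,3) - cos(t)·(1,2)).
General solution: c_1X_1 + c_2X_2.

u(t) = c_1e^(4t)sin(t) + c_1e^(4t)cos(t) + c_2e^(4t)sin(t) - c_2e^(4t)cos(t), v(t) = 2c_1e^(4t)sin(t) + 3c_1e^(4t)cos(t) + 3c_2e^(4t)sin(t) - 2c_2e^(4t)cos(t)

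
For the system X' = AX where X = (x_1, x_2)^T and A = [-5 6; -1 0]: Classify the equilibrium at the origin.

A = [[-5,6],[-1,0]]; det(A-λI) = λ^2 + 5λ + 6.
λ = -3, -2: both negative.

stable node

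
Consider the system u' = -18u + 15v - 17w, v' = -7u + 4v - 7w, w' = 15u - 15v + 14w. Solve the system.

Coefficient matrix A = [[-18, 15, -17], [-7, 4, -7], [15, -15, 14]].
det(A - λI) = 0 gives eigenvalues λ = -3, 4, -1.
For λ=-3: eigenvector (1,1,0).
For λ=4: eigenvector (3,1,-3).
For λ=-1: eigenvector (-1,0,1).
General solution: K_1e^(-3t)(1,1,0) + K_2e^(4t)(3,1,-3) + K_3e^(-t)(-1,0,1).

u(t) = K_1e^(-3t) + 3K_2e^(4t) - K_3e^(-t), v(t) = K_1e^(-3t) + K_2e^(4t), w(t) = -3K_2e^(4t) + K_3e^(-t)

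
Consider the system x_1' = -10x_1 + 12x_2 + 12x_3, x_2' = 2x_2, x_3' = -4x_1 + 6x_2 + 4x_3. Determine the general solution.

x_1(t) = 2C_1e^(-4t) + 2C_2e^(2t) - 3C_3e^(-2t), x_2(t) = C_2e^(2t), x_3(t) = C_1e^(-4t) + C_2e^(2t) - 2C_3e^(-2t)

Coefficient matrix A = [[-10, 12, 12], [0, 2, 0], [-4, 6, 4]].
det(A - λI) = 0 gives eigenvalues λ = -4, 2, -2.
For λ=-4: eigenvector (2,0,1).
For λ=2: eigenvector (2,1,1).
For λ=-2: eigenvector (-3,0,-2).
General solution: C_1e^(-4t)(2,0,1) + C_2e^(2t)(2,1,1) + C_3e^(-2t)(-3,0,-2).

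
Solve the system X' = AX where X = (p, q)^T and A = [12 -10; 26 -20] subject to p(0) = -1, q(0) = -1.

p(t) = -3e^(-4t)sin(2t) - e^(-4t)cos(2t), q(t) = -5e^(-4t)sin(2t) - e^(-4t)cos(2t)

Coefficient matrix A = [[12, -10], [26, -20]].
Characteristic polynomial det(A - λI) = λ^2 + 8λ + 20 = 0.
Eigenvalues λ = -4 ± 2i (complex conjugate pair).
For λ=-4+2i: an eigenvector is (1,2) - i(-2,-3) = (1 + 2i, 2 + 3i).
A real fundamental pair from Re and Im of e^((-4+2i)t)v: X_1 = e^(-4t)(cos(2t)·(1,2) + sin(2t)·(-2,-3)), X_2 = e^(-4t)(sin(2t)·(1,2) - cos(2t)·(-2,-3)).
General solution: c_1X_1 + c_2X_2.
Applying p(0)=-1, q(0)=-1 gives c_1=1, c_2=-1.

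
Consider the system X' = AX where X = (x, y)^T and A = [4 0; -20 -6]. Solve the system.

Coefficient matrix A = [[4, 0], [-20, -6]].
Characteristic polynomial det(A - λI) = λ^2 + 2λ - 24 = 0.
Eigenvalues λ = 4, -6.
For λ=4: (A-λI) row 2 is [-20, -10], so an eigenvector is (-1, 2).
For λ=-6: (A-λI) row 1 is [10, 0], so an eigenvector is (0, 1).
General solution: c_1e^(4t)(-1,2) + c_2e^(-6t)(0,1).

x(t) = -c_1e^(4t), y(t) = 2c_1e^(4t) + c_2e^(-6t)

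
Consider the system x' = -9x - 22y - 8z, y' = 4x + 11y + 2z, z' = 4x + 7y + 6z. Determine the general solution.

Coefficient matrix A = [[-9, -22, -8], [4, 11, 2], [4, 7, 6]].
det(A - λI) = 0 gives eigenvalues λ = 3, 1, 4.
For λ=3: eigenvector (-5,2,2).
For λ=1: eigenvector (3,-1,-1).
For λ=4: eigenvector (-4,2,1).
General solution: K_1e^(3t)(-5,2,2) + K_2e^(t)(3,-1,-1) + K_3e^(4t)(-4,2,1).

x(t) = -5K_1e^(3t) + 3K_2e^(t) - 4K_3e^(4t), y(t) = 2K_1e^(3t) - K_2e^(t) + 2K_3e^(4t), z(t) = 2K_1e^(3t) - K_2e^(t) + K_3e^(4t)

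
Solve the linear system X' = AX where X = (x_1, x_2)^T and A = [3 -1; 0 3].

Coefficient matrix A = [[3, -1], [0, 3]].
Characteristic polynomial det(A - λI) = λ^2 - 6λ + 9 = 0.
Single eigenvalue λ = 3 with algebraic multiplicity 2.
Eigenvector v = (1,0); generalized eigenvector w with (A-λI)w=v is (-1,-1).
General solution: e^(3t)[K_1·v + K_2·(t·v + w)].

x_1(t) = K_1e^(3t) + K_2te^(3t) - K_2e^(3t), x_2(t) = -K_2e^(3t)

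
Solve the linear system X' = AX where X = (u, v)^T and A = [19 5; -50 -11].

u(t) = -K_1e^(4t)sin(5t) + K_2e^(4t)cos(5t), v(t) = 3K_1e^(4t)sin(5t) - K_1e^(4t)cos(5t) - K_2e^(4t)sin(5t) - 3K_2e^(4t)cos(5t)

Coefficient matrix A = [[19, 5], [-50, -11]].
Characteristic polynomial det(A - λI) = λ^2 - 8λ + 41 = 0.
Eigenvalues λ = 4 ± 5i (complex conjugate pair).
For λ=4+5i: an eigenvector is (0,-1) - i(-1,3) = (0 + i, -1 - 3i).
A real fundamental pair from Re and Im of e^((4+5i)t)v: X_1 = e^(4t)(cos(5t)·(0,-1) + sin(5t)·(-1,3)), X_2 = e^(4t)(sin(5t)·(0,-1) - cos(5t)·(-1,3)).
General solution: K_1X_1 + K_2X_2.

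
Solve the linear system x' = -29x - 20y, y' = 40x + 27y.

Coefficient matrix A = [[-29, -20], [40, 27]].
Characteristic polynomial det(A - λI) = λ^2 + 2λ + 17 = 0.
Eigenvalues λ = -1 ± 4i (complex conjugate pair).
For λ=-1+4i: an eigenvector is (-2,3) - i(-1,1) = (-2 + i, 3 - i).
A real fundamental pair from Re and Im of e^((-1+4i)t)v: X_1 = e^(-t)(cos(4t)·(-2,3) + sin(4t)·(-1,1)), X_2 = e^(-t)(sin(4t)·(-2,3) - cos(4t)·(-1,1)).
General solution: K_1X_1 + K_2X_2.

x(t) = -K_1e^(-t)sin(4t) - 2K_1e^(-t)cos(4t) - 2K_2e^(-t)sin(4t) + K_2e^(-t)cos(4t), y(t) = K_1e^(-t)sin(4t) + 3K_1e^(-t)cos(4t) + 3K_2e^(-t)sin(4t) - K_2e^(-t)cos(4t)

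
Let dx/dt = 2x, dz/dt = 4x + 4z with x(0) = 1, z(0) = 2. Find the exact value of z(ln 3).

306

A = [[2,0],[4,4]]; eigenvalues λ = 4, 2.
Eigenvectors: (0,-1) for λ=4, (1,-2) for λ=2.
From the initial condition, c_1 = -4, c_2 = 1.
z(ln 3) = (-4)(3^4)(-1) + (1)(3^2)(-2) = 306.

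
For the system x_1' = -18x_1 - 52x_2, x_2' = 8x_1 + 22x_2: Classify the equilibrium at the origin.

unstable spiral

A = [[-18,-52],[8,22]]; det(A-λI) = λ^2 - 4λ + 20.
λ = 2 ± 4i: positive real part.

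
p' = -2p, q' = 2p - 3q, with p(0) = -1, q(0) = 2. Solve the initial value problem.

Coefficient matrix A = [[-2, 0], [2, -3]].
Characteristic polynomial det(A - λI) = λ^2 + 5λ + 6 = 0.
Eigenvalues λ = -3, -2.
For λ=-3: (A-λI) row 1 is [1, 0], so an eigenvector is (0, 1).
For λ=-2: (A-λI) row 2 is [2, -1], so an eigenvector is (-1, -2).
General solution: c_1e^(-3t)(0,1) + c_2e^(-2t)(-1,-2).
Applying p(0)=-1, q(0)=2 gives c_1=4, c_2=1.

p(t) = -e^(-2t), q(t) = -2e^(-2t) + 4e^(-3t)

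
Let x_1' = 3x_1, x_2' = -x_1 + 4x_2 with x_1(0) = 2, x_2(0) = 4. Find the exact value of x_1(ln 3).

A = [[3,0],[-1,4]]; eigenvalues λ = 3, 4.
Eigenvectors: (1,1) for λ=3, (0,-1) for λ=4.
From the initial condition, c_1 = 2, c_2 = -2.
x_1(ln 3) = (2)(3^3)(1) + (-2)(3^4)(0) = 54.

54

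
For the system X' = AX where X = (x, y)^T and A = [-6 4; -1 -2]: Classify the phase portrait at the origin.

stable improper node

A = [[-6,4],[-1,-2]]; det(A-λI) = λ^2 + 8λ + 16.
repeated λ = -4 with a single eigenvector.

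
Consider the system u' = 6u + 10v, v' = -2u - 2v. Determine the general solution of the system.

u(t) = -2K_1e^(2t)sin(2t) - K_1e^(2t)cos(2t) - K_2e^(2t)sin(2t) + 2K_2e^(2t)cos(2t), v(t) = K_1e^(2t)sin(2t) - K_2e^(2t)cos(2t)

Coefficient matrix A = [[6, 10], [-2, -2]].
Characteristic polynomial det(A - λI) = λ^2 - 4λ + 8 = 0.
Eigenvalues λ = 2 ± 2i (complex conjugate pair).
For λ=2+2i: an eigenvector is (-1,0) - i(-2,1) = (-1 + 2i, 0 - i).
A real fundamental pair from Re and Im of e^((2+2i)t)v: X_1 = e^(2t)(cos(2t)·(-1,0) + sin(2t)·(-2,1)), X_2 = e^(2t)(sin(2t)·(-1,0) - cos(2t)·(-2,1)).
General solution: K_1X_1 + K_2X_2.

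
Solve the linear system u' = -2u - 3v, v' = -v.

u(t) = K_1e^(-2t) - 3K_2e^(-t), v(t) = K_2e^(-t)

Coefficient matrix A = [[-2, -3], [0, -1]].
Characteristic polynomial det(A - λI) = λ^2 + 3λ + 2 = 0.
Eigenvalues λ = -2, -1.
For λ=-2: (A-λI) row 1 is [0, -3], so an eigenvector is (1, 0).
For λ=-1: (A-λI) row 1 is [-1, -3], so an eigenvector is (-3, 1).
General solution: K_1e^(-2t)(1,0) + K_2e^(-t)(-3,1).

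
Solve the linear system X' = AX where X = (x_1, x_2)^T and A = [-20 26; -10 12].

Coefficient matrix A = [[-20, 26], [-10, 12]].
Characteristic polynomial det(A - λI) = λ^2 + 8λ + 20 = 0.
Eigenvalues λ = -4 ± 2i (complex conjugate pair).
For λ=-4+2i: an eigenvector is (3,2) - i(2,1) = (3 - 2i, 2 - i).
A real fundamental pair from Re and Im of e^((-4+2i)t)v: X_1 = e^(-4t)(cos(2t)·(3,2) + sin(2t)·(2,1)), X_2 = e^(-4t)(sin(2t)·(3,2) - cos(2t)·(2,1)).
General solution: c_1X_1 + c_2X_2.

x_1(t) = 2c_1e^(-4t)sin(2t) + 3c_1e^(-4t)cos(2t) + 3c_2e^(-4t)sin(2t) - 2c_2e^(-4t)cos(2t), x_2(t) = c_1e^(-4t)sin(2t) + 2c_1e^(-4t)cos(2t) + 2c_2e^(-4t)sin(2t) - c_2e^(-4t)cos(2t)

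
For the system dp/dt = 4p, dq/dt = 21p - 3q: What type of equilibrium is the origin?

A = [[4,0],[21,-3]]; det(A-λI) = λ^2 - λ - 12.
λ = -3, 4: opposite signs.

saddle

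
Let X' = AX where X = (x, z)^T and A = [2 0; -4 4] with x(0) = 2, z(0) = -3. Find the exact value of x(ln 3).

A = [[2,0],[-4,4]]; eigenvalues λ = 2, 4.
Eigenvectors: (-1,-2) for λ=2, (0,-1) for λ=4.
From the initial condition, c_1 = -2, c_2 = 7.
x(ln 3) = (-2)(3^2)(-1) + (7)(3^4)(0) = 18.

18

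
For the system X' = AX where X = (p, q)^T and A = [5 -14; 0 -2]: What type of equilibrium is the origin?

saddle

A = [[5,-14],[0,-2]]; det(A-λI) = λ^2 - 3λ - 10.
λ = -2, 5: opposite signs.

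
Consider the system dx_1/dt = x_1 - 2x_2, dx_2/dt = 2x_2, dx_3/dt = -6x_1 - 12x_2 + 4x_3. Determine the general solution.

Coefficient matrix A = [[1, -2, 0], [0, 2, 0], [-6, -12, 4]].
det(A - λI) = 0 gives eigenvalues λ = 1, 4, 2.
For λ=1: eigenvector (1,0,2).
For λ=4: eigenvector (0,0,1).
For λ=2: eigenvector (-2,1,0).
General solution: K_1e^(t)(1,0,2) + K_2e^(4t)(0,0,1) + K_3e^(2t)(-2,1,0).

x_1(t) = K_1e^(t) - 2K_3e^(2t), x_2(t) = K_3e^(2t), x_3(t) = 2K_1e^(t) + K_2e^(4t)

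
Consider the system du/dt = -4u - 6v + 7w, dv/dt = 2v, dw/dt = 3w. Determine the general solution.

u(t) = -C_1e^(2t) + C_2e^(-4t) + C_3e^(3t), v(t) = C_1e^(2t), w(t) = C_3e^(3t)

Coefficient matrix A = [[-4, -6, 7], [0, 2, 0], [0, 0, 3]].
det(A - λI) = 0 gives eigenvalues λ = 2, -4, 3.
For λ=2: eigenvector (-1,1,0).
For λ=-4: eigenvector (1,0,0).
For λ=3: eigenvector (1,0,1).
General solution: C_1e^(2t)(-1,1,0) + C_2e^(-4t)(1,0,0) + C_3e^(3t)(1,0,1).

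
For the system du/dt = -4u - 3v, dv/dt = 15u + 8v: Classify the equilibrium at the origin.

A = [[-4,-3],[15,8]]; det(A-λI) = λ^2 - 4λ + 13.
λ = 2 ± 3i: positive real part.

unstable spiral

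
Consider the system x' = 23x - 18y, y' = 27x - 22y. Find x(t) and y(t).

Coefficient matrix A = [[23, -18], [27, -22]].
Characteristic polynomial det(A - λI) = λ^2 - λ - 20 = 0.
Eigenvalues λ = -4, 5.
For λ=-4: (A-λI) row 1 is [27, -18], so an eigenvector is (2, 3).
For λ=5: (A-λI) row 1 is [18, -18], so an eigenvector is (1, 1).
General solution: c_1e^(-4t)(2,3) + c_2e^(5t)(1,1).

x(t) = 2c_1e^(-4t) + c_2e^(5t), y(t) = 3c_1e^(-4t) + c_2e^(5t)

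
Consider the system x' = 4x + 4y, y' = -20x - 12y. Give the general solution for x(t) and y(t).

Coefficient matrix A = [[4, 4], [-20, -12]].
Characteristic polynomial det(A - λI) = λ^2 + 8λ + 32 = 0.
Eigenvalues λ = -4 ± 4i (complex conjugate pair).
For λ=-4+4i: an eigenvector is (-1,2) - i(0,1) = (-1, 2 - i).
A real fundamental pair from Re and Im of e^((-4+4i)t)v: X_1 = e^(-4t)(cos(4t)·(-1,2) + sin(4t)·(0,1)), X_2 = e^(-4t)(sin(4t)·(-1,2) - cos(4t)·(0,1)).
General solution: K_1X_1 + K_2X_2.

x(t) = -K_1e^(-4t)cos(4t) - K_2e^(-4t)sin(4t), y(t) = K_1e^(-4t)sin(4t) + 2K_1e^(-4t)cos(4t) + 2K_2e^(-4t)sin(4t) - K_2e^(-4t)cos(4t)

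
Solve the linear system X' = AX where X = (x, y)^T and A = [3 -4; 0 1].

x(t) = -2C_1e^(t) - C_2e^(3t), y(t) = -C_1e^(t)

Coefficient matrix A = [[3, -4], [0, 1]].
Characteristic polynomial det(A - λI) = λ^2 - 4λ + 3 = 0.
Eigenvalues λ = 1, 3.
For λ=1: (A-λI) row 1 is [2, -4], so an eigenvector is (-2, -1).
For λ=3: (A-λI) row 1 is [0, -4], so an eigenvector is (-1, 0).
General solution: C_1e^(t)(-2,-1) + C_2e^(3t)(-1,0).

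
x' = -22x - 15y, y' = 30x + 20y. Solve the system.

Coefficient matrix A = [[-22, -15], [30, 20]].
Characteristic polynomial det(A - λI) = λ^2 + 2λ + 10 = 0.
Eigenvalues λ = -1 ± 3i (complex conjugate pair).
For λ=-1+3i: an eigenvector is (1,-1) - i(-2,3) = (1 + 2i, -1 - 3i).
A real fundamental pair from Re and Im of e^((-1+3i)t)v: X_1 = e^(-t)(cos(3t)·(1,-1) + sin(3t)·(-2,3)), X_2 = e^(-t)(sin(3t)·(1,-1) - cos(3t)·(-2,3)).
General solution: c_1X_1 + c_2X_2.

x(t) = -2c_1e^(-t)sin(3t) + c_1e^(-t)cos(3t) + c_2e^(-t)sin(3t) + 2c_2e^(-t)cos(3t), y(t) = 3c_1e^(-t)sin(3t) - c_1e^(-t)cos(3t) - c_2e^(-t)sin(3t) - 3c_2e^(-t)cos(3t)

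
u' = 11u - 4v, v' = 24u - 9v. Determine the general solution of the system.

Coefficient matrix A = [[11, -4], [24, -9]].
Characteristic polynomial det(A - λI) = λ^2 - 2λ - 3 = 0.
Eigenvalues λ = 3, -1.
For λ=3: (A-λI) row 1 is [8, -4], so an eigenvector is (-1, -2).
For λ=-1: (A-λI) row 1 is [12, -4], so an eigenvector is (1, 3).
General solution: C_1e^(3t)(-1,-2) + C_2e^(-t)(1,3).

u(t) = -C_1e^(3t) + C_2e^(-t), v(t) = -2C_1e^(3t) + 3C_2e^(-t)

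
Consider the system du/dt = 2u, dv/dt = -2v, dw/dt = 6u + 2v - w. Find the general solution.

u(t) = K_1e^(2t), v(t) = K_3e^(-2t), w(t) = 2K_1e^(2t) + K_2e^(-t) - 2K_3e^(-2t)

Coefficient matrix A = [[2, 0, 0], [0, -2, 0], [6, 2, -1]].
det(A - λI) = 0 gives eigenvalues λ = 2, -1, -2.
For λ=2: eigenvector (1,0,2).
For λ=-1: eigenvector (0,0,1).
For λ=-2: eigenvector (0,1,-2).
General solution: K_1e^(2t)(1,0,2) + K_2e^(-t)(0,0,1) + K_3e^(-2t)(0,1,-2).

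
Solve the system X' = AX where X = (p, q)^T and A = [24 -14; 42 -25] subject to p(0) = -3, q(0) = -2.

p(t) = -8e^(3t) + 5e^(-4t), q(t) = -12e^(3t) + 10e^(-4t)

Coefficient matrix A = [[24, -14], [42, -25]].
Characteristic polynomial det(A - λI) = λ^2 + λ - 12 = 0.
Eigenvalues λ = -4, 3.
For λ=-4: (A-λI) row 1 is [28, -14], so an eigenvector is (-1, -2).
For λ=3: (A-λI) row 1 is [21, -14], so an eigenvector is (2, 3).
General solution: K_1e^(-4t)(-1,-2) + K_2e^(3t)(2,3).
Applying p(0)=-3, q(0)=-2 gives K_1=-5, K_2=-4.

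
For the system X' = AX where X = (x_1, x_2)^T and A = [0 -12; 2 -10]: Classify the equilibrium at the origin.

A = [[0,-12],[2,-10]]; det(A-λI) = λ^2 + 10λ + 24.
λ = -4, -6: both negative.

stable node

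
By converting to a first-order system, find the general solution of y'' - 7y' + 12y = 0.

Let x_1 = y, x_2 = y'. Then x_1' = x_2 and x_2' = -12x_1 + 7x_2.
A = [[0,1],[-12,7]]; det(A-λI) = λ^2 - 7λ + 12.
Eigenvalues λ = 3, 4 with eigenvectors (1,3), (1,4).

y(t) = c_1e^(3t) + c_2e^(4t)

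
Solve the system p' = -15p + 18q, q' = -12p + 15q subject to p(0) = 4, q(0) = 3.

p(t) = e^(3t) + 3e^(-3t), q(t) = e^(3t) + 2e^(-3t)

Coefficient matrix A = [[-15, 18], [-12, 15]].
Characteristic polynomial det(A - λI) = λ^2 - 9 = 0.
Eigenvalues λ = -3, 3.
For λ=-3: (A-λI) row 1 is [-12, 18], so an eigenvector is (-3, -2).
For λ=3: (A-λI) row 1 is [-18, 18], so an eigenvector is (1, 1).
General solution: C_1e^(-3t)(-3,-2) + C_2e^(3t)(1,1).
Applying p(0)=4, q(0)=3 gives C_1=-1, C_2=1.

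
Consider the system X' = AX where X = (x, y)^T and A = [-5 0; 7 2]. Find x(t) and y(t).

Coefficient matrix A = [[-5, 0], [7, 2]].
Characteristic polynomial det(A - λI) = λ^2 + 3λ - 10 = 0.
Eigenvalues λ = -5, 2.
For λ=-5: (A-λI) row 2 is [7, 7], so an eigenvector is (1, -1).
For λ=2: (A-λI) row 1 is [-7, 0], so an eigenvector is (0, 1).
General solution: C_1e^(-5t)(1,-1) + C_2e^(2t)(0,1).

x(t) = C_1e^(-5t), y(t) = -C_1e^(-5t) + C_2e^(2t)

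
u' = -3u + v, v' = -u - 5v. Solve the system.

u(t) = -c_1e^(-4t) - c_2te^(-4t) - 3c_2e^(-4t), v(t) = c_1e^(-4t) + c_2te^(-4t) + 2c_2e^(-4t)

Coefficient matrix A = [[-3, 1], [-1, -5]].
Characteristic polynomial det(A - λI) = λ^2 + 8λ + 16 = 0.
Single eigenvalue λ = -4 with algebraic multiplicity 2.
Eigenvector v = (-1,1); generalized eigenvector w with (A-λI)w=v is (-3,2).
General solution: e^(-4t)[c_1·v + c_2·(t·v + w)].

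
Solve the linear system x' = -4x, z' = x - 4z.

Coefficient matrix A = [[-4, 0], [1, -4]].
Characteristic polynomial det(A - λI) = λ^2 + 8λ + 16 = 0.
Single eigenvalue λ = -4 with algebraic multiplicity 2.
Eigenvector v = (0,-1); generalized eigenvector w with (A-λI)w=v is (-1,-2).
General solution: e^(-4t)[c_1·v + c_2·(t·v + w)].

x(t) = -c_2e^(-4t), z(t) = -c_1e^(-4t) - c_2te^(-4t) - 2c_2e^(-4t)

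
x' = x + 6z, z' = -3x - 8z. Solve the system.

x(t) = K_1e^(-5t) - 2K_2e^(-2t), z(t) = -K_1e^(-5t) + K_2e^(-2t)

Coefficient matrix A = [[1, 6], [-3, -8]].
Characteristic polynomial det(A - λI) = λ^2 + 7λ + 10 = 0.
Eigenvalues λ = -5, -2.
For λ=-5: (A-λI) row 1 is [6, 6], so an eigenvector is (1, -1).
For λ=-2: (A-λI) row 1 is [3, 6], so an eigenvector is (-2, 1).
General solution: K_1e^(-5t)(1,-1) + K_2e^(-2t)(-2,1).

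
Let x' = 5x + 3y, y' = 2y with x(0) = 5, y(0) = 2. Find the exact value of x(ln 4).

A = [[5,3],[0,2]]; eigenvalues λ = 5, 2.
Eigenvectors: (1,0) for λ=5, (-1,1) for λ=2.
From the initial condition, c_1 = 7, c_2 = 2.
x(ln 4) = (7)(4^5)(1) + (2)(4^2)(-1) = 7136.

7136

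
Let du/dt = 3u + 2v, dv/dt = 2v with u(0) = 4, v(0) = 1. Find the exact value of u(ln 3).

A = [[3,2],[0,2]]; eigenvalues λ = 2, 3.
Eigenvectors: (-2,1) for λ=2, (-1,0) for λ=3.
From the initial condition, c_1 = 1, c_2 = -6.
u(ln 3) = (1)(3^2)(-2) + (-6)(3^3)(-1) = 144.

144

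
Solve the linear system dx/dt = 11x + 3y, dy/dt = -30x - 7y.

x(t) = c_1e^(2t)sin(3t) - c_2e^(2t)cos(3t), y(t) = -3c_1e^(2t)sin(3t) + c_1e^(2t)cos(3t) + c_2e^(2t)sin(3t) + 3c_2e^(2t)cos(3t)

Coefficient matrix A = [[11, 3], [-30, -7]].
Characteristic polynomial det(A - λI) = λ^2 - 4λ + 13 = 0.
Eigenvalues λ = 2 ± 3i (complex conjugate pair).
For λ=2+3i: an eigenvector is (0,1) - i(1,-3) = (0 - i, 1 + 3i).
A real fundamental pair from Re and Im of e^((2+3i)t)v: X_1 = e^(2t)(cos(3t)·(0,1) + sin(3t)·(1,-3)), X_2 = e^(2t)(sin(3t)·(0,1) - cos(3t)·(1,-3)).
General solution: c_1X_1 + c_2X_2.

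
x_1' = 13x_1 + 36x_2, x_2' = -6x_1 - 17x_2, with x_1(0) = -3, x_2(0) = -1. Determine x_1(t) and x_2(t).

x_1(t) = -15e^(t) + 12e^(-5t), x_2(t) = 5e^(t) - 6e^(-5t)

Coefficient matrix A = [[13, 36], [-6, -17]].
Characteristic polynomial det(A - λI) = λ^2 + 4λ - 5 = 0.
Eigenvalues λ = 1, -5.
For λ=1: (A-λI) row 1 is [12, 36], so an eigenvector is (3, -1).
For λ=-5: (A-λI) row 1 is [18, 36], so an eigenvector is (2, -1).
General solution: c_1e^(t)(3,-1) + c_2e^(-5t)(2,-1).
Applying x_1(0)=-3, x_2(0)=-1 gives c_1=-5, c_2=6.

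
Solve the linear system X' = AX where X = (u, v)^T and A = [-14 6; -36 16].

Coefficient matrix A = [[-14, 6], [-36, 16]].
Characteristic polynomial det(A - λI) = λ^2 - 2λ - 8 = 0.
Eigenvalues λ = -2, 4.
For λ=-2: (A-λI) row 1 is [-12, 6], so an eigenvector is (-1, -2).
For λ=4: (A-λI) row 1 is [-18, 6], so an eigenvector is (1, 3).
General solution: c_1e^(-2t)(-1,-2) + c_2e^(4t)(1,3).

u(t) = -c_1e^(-2t) + c_2e^(4t), v(t) = -2c_1e^(-2t) + 3c_2e^(4t)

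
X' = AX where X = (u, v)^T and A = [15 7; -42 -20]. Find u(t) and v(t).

u(t) = K_1e^(-6t) - K_2e^(t), v(t) = -3K_1e^(-6t) + 2K_2e^(t)

Coefficient matrix A = [[15, 7], [-42, -20]].
Characteristic polynomial det(A - λI) = λ^2 + 5λ - 6 = 0.
Eigenvalues λ = -6, 1.
For λ=-6: (A-λI) row 1 is [21, 7], so an eigenvector is (1, -3).
For λ=1: (A-λI) row 1 is [14, 7], so an eigenvector is (-1, 2).
General solution: K_1e^(-6t)(1,-3) + K_2e^(t)(-1,2).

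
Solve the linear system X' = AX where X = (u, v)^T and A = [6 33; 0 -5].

Coefficient matrix A = [[6, 33], [0, -5]].
Characteristic polynomial det(A - λI) = λ^2 - λ - 30 = 0.
Eigenvalues λ = -5, 6.
For λ=-5: (A-λI) row 1 is [11, 33], so an eigenvector is (3, -1).
For λ=6: (A-λI) row 1 is [0, 33], so an eigenvector is (-1, 0).
General solution: c_1e^(-5t)(3,-1) + c_2e^(6t)(-1,0).

u(t) = 3c_1e^(-5t) - c_2e^(6t), v(t) = -c_1e^(-5t)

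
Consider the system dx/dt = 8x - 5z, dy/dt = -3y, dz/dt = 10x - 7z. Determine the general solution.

x(t) = C_2e^(-2t) - C_3e^(3t), y(t) = C_1e^(-3t), z(t) = 2C_2e^(-2t) - C_3e^(3t)

Coefficient matrix A = [[8, 0, -5], [0, -3, 0], [10, 0, -7]].
det(A - λI) = 0 gives eigenvalues λ = -3, -2, 3.
For λ=-3: eigenvector (0,1,0).
For λ=-2: eigenvector (1,0,2).
For λ=3: eigenvector (-1,0,-1).
General solution: C_1e^(-3t)(0,1,0) + C_2e^(-2t)(1,0,2) + C_3e^(3t)(-1,0,-1).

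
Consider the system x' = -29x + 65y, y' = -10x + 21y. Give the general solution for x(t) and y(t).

Coefficient matrix A = [[-29, 65], [-10, 21]].
Characteristic polynomial det(A - λI) = λ^2 + 8λ + 41 = 0.
Eigenvalues λ = -4 ± 5i (complex conjugate pair).
For λ=-4+5i: an eigenvector is (3,1) - i(-2,-1) = (3 + 2i, 1 + i).
A real fundamental pair from Re and Im of e^((-4+5i)t)v: X_1 = e^(-4t)(cos(5t)·(3,1) + sin(5t)·(-2,-1)), X_2 = e^(-4t)(sin(5t)·(3,1) - cos(5t)·(-2,-1)).
General solution: C_1X_1 + C_2X_2.

x(t) = -2C_1e^(-4t)sin(5t) + 3C_1e^(-4t)cos(5t) + 3C_2e^(-4t)sin(5t) + 2C_2e^(-4t)cos(5t), y(t) = -C_1e^(-4t)sin(5t) + C_1e^(-4t)cos(5t) + C_2e^(-4t)sin(5t) + C_2e^(-4t)cos(5t)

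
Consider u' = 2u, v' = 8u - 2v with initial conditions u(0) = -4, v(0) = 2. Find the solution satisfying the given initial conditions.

Coefficient matrix A = [[2, 0], [8, -2]].
Characteristic polynomial det(A - λI) = λ^2 - 4 = 0.
Eigenvalues λ = 2, -2.
For λ=2: (A-λI) row 2 is [8, -4], so an eigenvector is (-1, -2).
For λ=-2: (A-λI) row 1 is [4, 0], so an eigenvector is (0, 1).
General solution: K_1e^(2t)(-1,-2) + K_2e^(-2t)(0,1).
Applying u(0)=-4, v(0)=2 gives K_1=4, K_2=10.

u(t) = -4e^(2t), v(t) = -8e^(2t) + 10e^(-2t)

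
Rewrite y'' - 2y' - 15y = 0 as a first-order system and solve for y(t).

y(t) = K_1e^(5t) + K_2e^(-3t)

Let x_1 = y, x_2 = y'. Then x_1' = x_2 and x_2' = 15x_1 + 2x_2.
A = [[0,1],[15,2]]; det(A-λI) = λ^2 - 2λ - 15.
Eigenvalues λ = 5, -3 with eigenvectors (1,5), (1,-3).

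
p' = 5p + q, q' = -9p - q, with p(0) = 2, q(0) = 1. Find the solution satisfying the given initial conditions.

Coefficient matrix A = [[5, 1], [-9, -1]].
Characteristic polynomial det(A - λI) = λ^2 - 4λ + 4 = 0.
Single eigenvalue λ = 2 with algebraic multiplicity 2.
Eigenvector v = (-1,3); generalized eigenvector w with (A-λI)w=v is (-1,2).
General solution: e^(2t)[K_1·v + K_2·(t·v + w)].
Applying p(0)=2, q(0)=1 gives K_1=5, K_2=-7.

p(t) = 7te^(2t) + 2e^(2t), q(t) = -21te^(2t) + e^(2t)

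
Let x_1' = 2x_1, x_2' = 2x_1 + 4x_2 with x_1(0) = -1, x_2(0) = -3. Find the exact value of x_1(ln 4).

A = [[2,0],[2,4]]; eigenvalues λ = 2, 4.
Eigenvectors: (1,-1) for λ=2, (0,-1) for λ=4.
From the initial condition, c_1 = -1, c_2 = 4.
x_1(ln 4) = (-1)(4^2)(1) + (4)(4^4)(0) = -16.

-16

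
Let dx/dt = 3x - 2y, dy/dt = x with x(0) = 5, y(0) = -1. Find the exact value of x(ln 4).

A = [[3,-2],[1,0]]; eigenvalues λ = 1, 2.
Eigenvectors: (1,1) for λ=1, (-2,-1) for λ=2.
From the initial condition, c_1 = -7, c_2 = -6.
x(ln 4) = (-7)(4^1)(1) + (-6)(4^2)(-2) = 164.

164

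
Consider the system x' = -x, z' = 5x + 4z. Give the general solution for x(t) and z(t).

Coefficient matrix A = [[-1, 0], [5, 4]].
Characteristic polynomial det(A - λI) = λ^2 - 3λ - 4 = 0.
Eigenvalues λ = -1, 4.
For λ=-1: (A-λI) row 2 is [5, 5], so an eigenvector is (-1, 1).
For λ=4: (A-λI) row 1 is [-5, 0], so an eigenvector is (0, 1).
General solution: c_1e^(-t)(-1,1) + c_2e^(4t)(0,1).

x(t) = -c_1e^(-t), z(t) = c_1e^(-t) + c_2e^(4t)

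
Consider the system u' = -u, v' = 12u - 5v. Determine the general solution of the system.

Coefficient matrix A = [[-1, 0], [12, -5]].
Characteristic polynomial det(A - λI) = λ^2 + 6λ + 5 = 0.
Eigenvalues λ = -1, -5.
For λ=-1: (A-λI) row 2 is [12, -4], so an eigenvector is (1, 3).
For λ=-5: (A-λI) row 1 is [4, 0], so an eigenvector is (0, -1).
General solution: K_1e^(-t)(1,3) + K_2e^(-5t)(0,-1).

u(t) = K_1e^(-t), v(t) = 3K_1e^(-t) - K_2e^(-5t)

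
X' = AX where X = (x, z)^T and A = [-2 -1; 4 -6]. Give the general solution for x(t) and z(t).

Coefficient matrix A = [[-2, -1], [4, -6]].
Characteristic polynomial det(A - λI) = λ^2 + 8λ + 16 = 0.
Single eigenvalue λ = -4 with algebraic multiplicity 2.
Eigenvector v = (-1,-2); generalized eigenvector w with (A-λI)w=v is (-1,-1).
General solution: e^(-4t)[K_1·v + K_2·(t·v + w)].

x(t) = -K_1e^(-4t) - K_2te^(-4t) - K_2e^(-4t), z(t) = -2K_1e^(-4t) - 2K_2te^(-4t) - K_2e^(-4t)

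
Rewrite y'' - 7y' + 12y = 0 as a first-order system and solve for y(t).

Let x_1 = y, x_2 = y'. Then x_1' = x_2 and x_2' = -12x_1 + 7x_2.
A = [[0,1],[-12,7]]; det(A-λI) = λ^2 - 7λ + 12.
Eigenvalues λ = 4, 3 with eigenvectors (1,4), (1,3).

y(t) = C_1e^(4t) + C_2e^(3t)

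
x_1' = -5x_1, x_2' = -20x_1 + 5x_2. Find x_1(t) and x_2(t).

Coefficient matrix A = [[-5, 0], [-20, 5]].
Characteristic polynomial det(A - λI) = λ^2 - 25 = 0.
Eigenvalues λ = 5, -5.
For λ=5: (A-λI) row 1 is [-10, 0], so an eigenvector is (0, 1).
For λ=-5: (A-λI) row 2 is [-20, 10], so an eigenvector is (-1, -2).
General solution: c_1e^(5t)(0,1) + c_2e^(-5t)(-1,-2).

x_1(t) = -c_2e^(-5t), x_2(t) = c_1e^(5t) - 2c_2e^(-5t)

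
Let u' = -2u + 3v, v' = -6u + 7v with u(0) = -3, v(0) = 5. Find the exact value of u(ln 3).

615

A = [[-2,3],[-6,7]]; eigenvalues λ = 4, 1.
Eigenvectors: (-1,-2) for λ=4, (-1,-1) for λ=1.
From the initial condition, c_1 = -8, c_2 = 11.
u(ln 3) = (-8)(3^4)(-1) + (11)(3^1)(-1) = 615.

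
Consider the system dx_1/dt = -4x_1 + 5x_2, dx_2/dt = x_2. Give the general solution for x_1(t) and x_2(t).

Coefficient matrix A = [[-4, 5], [0, 1]].
Characteristic polynomial det(A - λI) = λ^2 + 3λ - 4 = 0.
Eigenvalues λ = -4, 1.
For λ=-4: (A-λI) row 1 is [0, 5], so an eigenvector is (1, 0).
For λ=1: (A-λI) row 1 is [-5, 5], so an eigenvector is (-1, -1).
General solution: c_1e^(-4t)(1,0) + c_2e^(t)(-1,-1).

x_1(t) = c_1e^(-4t) - c_2e^(t), x_2(t) = -c_2e^(t)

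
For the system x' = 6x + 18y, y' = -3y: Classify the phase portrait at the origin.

saddle

A = [[6,18],[0,-3]]; det(A-λI) = λ^2 - 3λ - 18.
λ = 6, -3: opposite signs.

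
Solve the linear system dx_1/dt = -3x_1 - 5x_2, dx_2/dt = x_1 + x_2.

x_1(t) = -2c_1e^(-t)sin(t) + c_1e^(-t)cos(t) + c_2e^(-t)sin(t) + 2c_2e^(-t)cos(t), x_2(t) = c_1e^(-t)sin(t) - c_2e^(-t)cos(t)

Coefficient matrix A = [[-3, -5], [1, 1]].
Characteristic polynomial det(A - λI) = λ^2 + 2λ + 2 = 0.
Eigenvalues λ = -1 ± i (complex conjugate pair).
For λ=-1+i: an eigenvector is (1,0) - i(-2,1) = (1 + 2i, 0 - i).
A real fundamental pair from Re and Im of e^((-1+i)t)v: X_1 = e^(-t)(cos(t)·(1,0) + sin(t)·(-2,1)), X_2 = e^(-t)(sin(t)·(1,0) - cos(t)·(-2,1)).
General solution: c_1X_1 + c_2X_2.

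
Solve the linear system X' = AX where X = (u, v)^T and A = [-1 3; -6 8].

Coefficient matrix A = [[-1, 3], [-6, 8]].
Characteristic polynomial det(A - λI) = λ^2 - 7λ + 10 = 0.
Eigenvalues λ = 2, 5.
For λ=2: (A-λI) row 1 is [-3, 3], so an eigenvector is (-1, -1).
For λ=5: (A-λI) row 1 is [-6, 3], so an eigenvector is (1, 2).
General solution: c_1e^(2t)(-1,-1) + c_2e^(5t)(1,2).

u(t) = -c_1e^(2t) + c_2e^(5t), v(t) = -c_1e^(2t) + 2c_2e^(5t)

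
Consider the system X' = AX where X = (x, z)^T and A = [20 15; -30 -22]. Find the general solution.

x(t) = K_1e^(-t)sin(3t) - 2K_1e^(-t)cos(3t) - 2K_2e^(-t)sin(3t) - K_2e^(-t)cos(3t), z(t) = -K_1e^(-t)sin(3t) + 3K_1e^(-t)cos(3t) + 3K_2e^(-t)sin(3t) + K_2e^(-t)cos(3t)

Coefficient matrix A = [[20, 15], [-30, -22]].
Characteristic polynomial det(A - λI) = λ^2 + 2λ + 10 = 0.
Eigenvalues λ = -1 ± 3i (complex conjugate pair).
For λ=-1+3i: an eigenvector is (-2,3) - i(1,-1) = (-2 - i, 3 + i).
A real fundamental pair from Re and Im of e^((-1+3i)t)v: X_1 = e^(-t)(cos(3t)·(-2,3) + sin(3t)·(1,-1)), X_2 = e^(-t)(sin(3t)·(-2,3) - cos(3t)·(1,-1)).
General solution: K_1X_1 + K_2X_2.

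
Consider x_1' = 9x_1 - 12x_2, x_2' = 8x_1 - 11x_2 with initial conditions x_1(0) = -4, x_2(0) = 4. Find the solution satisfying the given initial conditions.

Coefficient matrix A = [[9, -12], [8, -11]].
Characteristic polynomial det(A - λI) = λ^2 + 2λ - 3 = 0.
Eigenvalues λ = 1, -3.
For λ=1: (A-λI) row 1 is [8, -12], so an eigenvector is (-3, -2).
For λ=-3: (A-λI) row 1 is [12, -12], so an eigenvector is (1, 1).
General solution: C_1e^(t)(-3,-2) + C_2e^(-3t)(1,1).
Applying x_1(0)=-4, x_2(0)=4 gives C_1=8, C_2=20.

x_1(t) = -24e^(t) + 20e^(-3t), x_2(t) = -16e^(t) + 20e^(-3t)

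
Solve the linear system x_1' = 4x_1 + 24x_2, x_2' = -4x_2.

x_1(t) = -c_1e^(4t) - 3c_2e^(-4t), x_2(t) = c_2e^(-4t)

Coefficient matrix A = [[4, 24], [0, -4]].
Characteristic polynomial det(A - λI) = λ^2 - 16 = 0.
Eigenvalues λ = 4, -4.
For λ=4: (A-λI) row 1 is [0, 24], so an eigenvector is (-1, 0).
For λ=-4: (A-λI) row 1 is [8, 24], so an eigenvector is (-3, 1).
General solution: c_1e^(4t)(-1,0) + c_2e^(-4t)(-3,1).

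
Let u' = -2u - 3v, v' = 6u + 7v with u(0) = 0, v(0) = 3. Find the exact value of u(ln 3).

A = [[-2,-3],[6,7]]; eigenvalues λ = 1, 4.
Eigenvectors: (-1,1) for λ=1, (1,-2) for λ=4.
From the initial condition, c_1 = -3, c_2 = -3.
u(ln 3) = (-3)(3^1)(-1) + (-3)(3^4)(1) = -234.

-234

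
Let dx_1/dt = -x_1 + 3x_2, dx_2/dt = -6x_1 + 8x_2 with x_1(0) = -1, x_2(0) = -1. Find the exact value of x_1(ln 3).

A = [[-1,3],[-6,8]]; eigenvalues λ = 5, 2.
Eigenvectors: (-1,-2) for λ=5, (-1,-1) for λ=2.
From the initial condition, c_1 = 0, c_2 = 1.
x_1(ln 3) = (0)(3^5)(-1) + (1)(3^2)(-1) = -9.

-9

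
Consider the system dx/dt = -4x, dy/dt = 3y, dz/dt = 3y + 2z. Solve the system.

Coefficient matrix A = [[-4, 0, 0], [0, 3, 0], [0, 3, 2]].
det(A - λI) = 0 gives eigenvalues λ = -4, 3, 2.
For λ=-4: eigenvector (1,0,0).
For λ=3: eigenvector (0,1,3).
For λ=2: eigenvector (0,0,1).
General solution: C_1e^(-4t)(1,0,0) + C_2e^(3t)(0,1,3) + C_3e^(2t)(0,0,1).

x(t) = C_1e^(-4t), y(t) = C_2e^(3t), z(t) = 3C_2e^(3t) + C_3e^(2t)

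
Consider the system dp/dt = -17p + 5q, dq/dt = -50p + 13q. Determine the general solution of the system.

Coefficient matrix A = [[-17, 5], [-50, 13]].
Characteristic polynomial det(A - λI) = λ^2 + 4λ + 29 = 0.
Eigenvalues λ = -2 ± 5i (complex conjugate pair).
For λ=-2+5i: an eigenvector is (0,-1) - i(-1,-3) = (0 + i, -1 + 3i).
A real fundamental pair from Re and Im of e^((-2+5i)t)v: X_1 = e^(-2t)(cos(5t)·(0,-1) + sin(5t)·(-1,-3)), X_2 = e^(-2t)(sin(5t)·(0,-1) - cos(5t)·(-1,-3)).
General solution: C_1X_1 + C_2X_2.

p(t) = -C_1e^(-2t)sin(5t) + C_2e^(-2t)cos(5t), q(t) = -3C_1e^(-2t)sin(5t) - C_1e^(-2t)cos(5t) - C_2e^(-2t)sin(5t) + 3C_2e^(-2t)cos(5t)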